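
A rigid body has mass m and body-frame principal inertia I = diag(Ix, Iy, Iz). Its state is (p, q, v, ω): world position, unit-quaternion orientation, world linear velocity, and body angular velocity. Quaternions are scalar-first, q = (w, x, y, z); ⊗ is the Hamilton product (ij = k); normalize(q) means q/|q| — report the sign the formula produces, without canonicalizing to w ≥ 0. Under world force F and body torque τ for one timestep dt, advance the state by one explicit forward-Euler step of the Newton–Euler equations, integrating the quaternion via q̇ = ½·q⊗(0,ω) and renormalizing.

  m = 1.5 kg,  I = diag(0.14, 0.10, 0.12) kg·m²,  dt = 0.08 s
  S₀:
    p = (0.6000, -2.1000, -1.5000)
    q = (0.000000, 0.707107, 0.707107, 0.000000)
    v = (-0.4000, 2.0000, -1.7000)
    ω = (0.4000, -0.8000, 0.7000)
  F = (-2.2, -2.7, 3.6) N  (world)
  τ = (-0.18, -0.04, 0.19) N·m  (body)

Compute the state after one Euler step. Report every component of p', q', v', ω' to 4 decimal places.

linear accel F/m = (-1.4667, -1.8000, 2.4000)
new position p' = (0.5680, -1.9400, -1.6360)
v + (F/m)dt = (-0.5173, 1.8560, -1.5080)
α = I⁻¹(τ − ω×Iω) = (-1.2057, -0.4560, 1.4767)
ω + α·dt = (0.3035, -0.8365, 0.8181)
q⊗(0,ω) = (0.2828428, 0.4949749, -0.4949749, -0.8485284)
q' = normalize(q + ½dt·q⊗(0,ω)) = (0.0113, 0.7262, 0.6866, -0.0339)

p' = (0.5680, -1.9400, -1.6360)
q' = (0.0113, 0.7262, 0.6866, -0.0339)
v' = (-0.5173, 1.8560, -1.5080)
ω' = (0.3035, -0.8365, 0.8181)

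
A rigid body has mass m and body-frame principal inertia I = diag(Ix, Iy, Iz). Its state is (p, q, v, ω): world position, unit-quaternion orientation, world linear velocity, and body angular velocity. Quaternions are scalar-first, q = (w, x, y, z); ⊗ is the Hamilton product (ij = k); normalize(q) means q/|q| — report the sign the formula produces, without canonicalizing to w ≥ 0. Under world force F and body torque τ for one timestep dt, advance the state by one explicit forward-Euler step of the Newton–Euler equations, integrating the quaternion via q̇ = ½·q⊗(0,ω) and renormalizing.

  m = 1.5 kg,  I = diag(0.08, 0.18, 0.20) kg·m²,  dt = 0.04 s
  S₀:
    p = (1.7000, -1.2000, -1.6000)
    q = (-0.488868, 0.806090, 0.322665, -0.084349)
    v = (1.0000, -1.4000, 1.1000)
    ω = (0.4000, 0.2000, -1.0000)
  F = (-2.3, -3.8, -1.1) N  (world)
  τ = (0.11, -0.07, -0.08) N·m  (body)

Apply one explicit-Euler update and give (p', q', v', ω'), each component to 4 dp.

p' = (1.7400, -1.2560, -1.5560)
q' = (-0.4982, 0.7959, 0.3361, -0.0739)
v' = (0.9387, -1.5013, 1.0707)
ω' = (0.4570, 0.1738, -1.0176)

precession coupling ω×(Iω) = (-0.0040, 0.0480, 0.0080)
angular accel α = (1.4250, -0.6556, -0.4400)
ω + α·dt = (0.4570, 0.1738, -1.0176)
q⊗(0,ω) = (-0.4713180, -0.5013424, 0.6745768, 0.5210200)
q' = normalize(q + ½dt·q⊗(0,ω)) = (-0.4982, 0.7959, 0.3361, -0.0739)
new position p' = (1.7400, -1.2560, -1.5560)
v + (F/m)dt = (0.9387, -1.5013, 1.0707)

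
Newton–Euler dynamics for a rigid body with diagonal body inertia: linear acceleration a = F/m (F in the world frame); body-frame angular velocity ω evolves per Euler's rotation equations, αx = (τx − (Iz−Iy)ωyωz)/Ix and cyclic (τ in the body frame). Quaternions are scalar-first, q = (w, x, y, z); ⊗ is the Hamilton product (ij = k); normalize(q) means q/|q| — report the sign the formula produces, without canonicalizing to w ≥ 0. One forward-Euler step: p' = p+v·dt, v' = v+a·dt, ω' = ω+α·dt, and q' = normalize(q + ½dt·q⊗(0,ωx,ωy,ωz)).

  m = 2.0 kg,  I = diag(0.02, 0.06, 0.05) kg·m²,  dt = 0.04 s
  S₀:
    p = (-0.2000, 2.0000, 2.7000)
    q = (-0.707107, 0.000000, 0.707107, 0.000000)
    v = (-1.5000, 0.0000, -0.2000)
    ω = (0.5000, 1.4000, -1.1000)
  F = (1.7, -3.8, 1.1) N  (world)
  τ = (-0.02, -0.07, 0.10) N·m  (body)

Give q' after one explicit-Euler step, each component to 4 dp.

2q̇ = q⊗(0,ω) = (-0.9899498, -1.1313712, -0.9899498, 0.4242642)
q + ½dt·q⊗(0,ω), renormalized = (-0.7264, -0.0226, 0.6868, 0.0085)

q' = (-0.7264, -0.0226, 0.6868, 0.0085)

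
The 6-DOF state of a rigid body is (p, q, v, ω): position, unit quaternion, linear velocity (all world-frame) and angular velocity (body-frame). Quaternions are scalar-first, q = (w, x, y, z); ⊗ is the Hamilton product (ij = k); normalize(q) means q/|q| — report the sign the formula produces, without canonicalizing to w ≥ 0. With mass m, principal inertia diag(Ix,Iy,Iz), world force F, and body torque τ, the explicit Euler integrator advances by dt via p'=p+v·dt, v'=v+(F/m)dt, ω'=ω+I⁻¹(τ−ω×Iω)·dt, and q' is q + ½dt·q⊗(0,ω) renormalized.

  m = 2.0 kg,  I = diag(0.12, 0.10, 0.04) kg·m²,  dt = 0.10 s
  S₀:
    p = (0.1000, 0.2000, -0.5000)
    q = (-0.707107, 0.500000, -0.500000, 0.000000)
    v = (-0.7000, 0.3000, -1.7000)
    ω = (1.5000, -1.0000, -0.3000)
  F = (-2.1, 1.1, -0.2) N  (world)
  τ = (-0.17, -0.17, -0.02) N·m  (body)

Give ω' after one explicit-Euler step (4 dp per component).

ω' = (1.3733, -1.1340, -0.4250)

(τ − ω×Iω)/I = (-1.2667, -1.3400, -1.2500)
ω' = ω + α·dt = (1.3733, -1.1340, -0.4250)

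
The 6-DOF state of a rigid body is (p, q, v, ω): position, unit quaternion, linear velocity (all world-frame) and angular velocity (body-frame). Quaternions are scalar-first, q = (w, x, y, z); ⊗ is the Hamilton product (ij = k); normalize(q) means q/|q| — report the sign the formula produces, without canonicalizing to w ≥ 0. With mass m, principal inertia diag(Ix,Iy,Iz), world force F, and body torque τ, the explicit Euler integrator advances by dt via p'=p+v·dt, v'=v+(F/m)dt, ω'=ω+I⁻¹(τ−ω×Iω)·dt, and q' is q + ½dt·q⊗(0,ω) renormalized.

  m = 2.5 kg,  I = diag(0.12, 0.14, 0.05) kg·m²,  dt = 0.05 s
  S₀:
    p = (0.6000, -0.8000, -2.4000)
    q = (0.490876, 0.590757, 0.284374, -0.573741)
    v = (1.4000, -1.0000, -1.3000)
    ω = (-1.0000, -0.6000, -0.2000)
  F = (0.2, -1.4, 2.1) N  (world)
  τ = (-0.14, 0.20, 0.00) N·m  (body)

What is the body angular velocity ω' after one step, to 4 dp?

ω' = (-1.0538, -0.5336, -0.2120)

precession coupling ω×(Iω) = (-0.0108, 0.0140, 0.0120)
(τ − ω×Iω)/I = (-1.0767, 1.3286, -0.2400)
ω + α·dt = (-1.0538, -0.5336, -0.2120)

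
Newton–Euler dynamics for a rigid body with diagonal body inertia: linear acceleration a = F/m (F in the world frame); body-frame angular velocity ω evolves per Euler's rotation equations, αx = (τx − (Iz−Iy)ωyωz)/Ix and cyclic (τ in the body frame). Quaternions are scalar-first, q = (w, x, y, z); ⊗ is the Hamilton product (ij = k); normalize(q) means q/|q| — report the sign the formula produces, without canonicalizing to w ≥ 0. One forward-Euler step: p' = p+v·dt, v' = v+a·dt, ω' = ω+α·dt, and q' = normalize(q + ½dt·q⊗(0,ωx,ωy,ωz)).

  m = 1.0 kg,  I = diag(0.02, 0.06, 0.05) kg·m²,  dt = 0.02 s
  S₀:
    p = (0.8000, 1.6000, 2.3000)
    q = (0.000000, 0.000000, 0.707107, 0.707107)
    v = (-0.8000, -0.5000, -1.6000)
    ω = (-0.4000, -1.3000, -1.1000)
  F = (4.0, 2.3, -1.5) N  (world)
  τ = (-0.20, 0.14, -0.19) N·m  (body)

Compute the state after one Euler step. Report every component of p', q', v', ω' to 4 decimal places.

a = (4.0000, 2.3000, -1.5000)
p' = p + v·dt = (0.7840, 1.5900, 2.2680)
v' = v + a·dt = (-0.7200, -0.4540, -1.6300)
α = I⁻¹(τ − ω×Iω) = (-9.2850, 2.5533, -4.2160)
ω + α·dt = (-0.5857, -1.2489, -1.1843)
2q̇ = q⊗(0,ω) = (1.6970568, 0.1414214, -0.2828428, 0.2828428)
q' = normalize(q + ½dt·q⊗(0,ω)) = (0.0170, 0.0014, 0.7042, 0.7098)

p' = (0.7840, 1.5900, 2.2680)
q' = (0.0170, 0.0014, 0.7042, 0.7098)
v' = (-0.7200, -0.4540, -1.6300)
ω' = (-0.5857, -1.2489, -1.1843)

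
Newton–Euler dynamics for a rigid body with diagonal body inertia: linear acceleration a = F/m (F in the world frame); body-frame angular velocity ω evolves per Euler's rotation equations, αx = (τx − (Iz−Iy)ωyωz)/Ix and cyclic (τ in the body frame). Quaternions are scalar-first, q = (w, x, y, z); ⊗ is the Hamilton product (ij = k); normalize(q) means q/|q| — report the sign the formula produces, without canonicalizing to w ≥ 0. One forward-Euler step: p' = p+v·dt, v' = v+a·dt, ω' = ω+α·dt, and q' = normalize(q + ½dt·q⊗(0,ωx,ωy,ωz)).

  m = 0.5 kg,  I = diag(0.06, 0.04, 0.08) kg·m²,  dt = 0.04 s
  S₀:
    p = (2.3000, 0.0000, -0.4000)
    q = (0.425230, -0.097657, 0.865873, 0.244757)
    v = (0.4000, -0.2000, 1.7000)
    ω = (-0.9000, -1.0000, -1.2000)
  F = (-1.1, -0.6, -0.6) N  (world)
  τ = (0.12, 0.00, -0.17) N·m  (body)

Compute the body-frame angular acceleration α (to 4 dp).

ω×(Iω) gyroscopic = (0.0480, -0.0216, -0.0180)
α = I⁻¹(τ − ω×Iω) = (1.2000, 0.5400, -1.9000)

α = (1.2000, 0.5400, -1.9000)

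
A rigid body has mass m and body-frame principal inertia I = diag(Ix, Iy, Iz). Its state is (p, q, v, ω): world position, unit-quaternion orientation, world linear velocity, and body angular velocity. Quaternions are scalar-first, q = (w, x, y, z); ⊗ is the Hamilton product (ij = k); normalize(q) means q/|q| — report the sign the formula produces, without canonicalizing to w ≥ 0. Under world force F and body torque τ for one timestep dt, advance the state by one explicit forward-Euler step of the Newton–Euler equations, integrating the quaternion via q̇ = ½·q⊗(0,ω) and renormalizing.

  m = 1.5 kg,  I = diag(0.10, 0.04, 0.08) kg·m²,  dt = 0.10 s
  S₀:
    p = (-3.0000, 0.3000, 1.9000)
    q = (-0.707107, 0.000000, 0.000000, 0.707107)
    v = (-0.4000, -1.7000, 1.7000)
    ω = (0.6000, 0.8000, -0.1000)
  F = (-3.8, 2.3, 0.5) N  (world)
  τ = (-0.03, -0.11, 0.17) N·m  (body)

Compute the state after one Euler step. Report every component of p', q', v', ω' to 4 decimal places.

ω×(Iω) gyroscopic = (-0.0032, -0.0012, -0.0288)
(τ − ω×Iω)/I = (-0.2680, -2.7200, 2.4850)
ω' = ω + α·dt = (0.5732, 0.5280, 0.1485)
Hamilton product q⊗(0,ω) = (0.0707107, -0.9899498, -0.1414214, 0.0707107)
q + ½dt·q⊗(0,ω), renormalized = (-0.7027, -0.0494, -0.0071, 0.7097)
new position p' = (-3.0400, 0.1300, 2.0700)
new velocity v' = (-0.6533, -1.5467, 1.7333)

p' = (-3.0400, 0.1300, 2.0700)
q' = (-0.7027, -0.0494, -0.0071, 0.7097)
v' = (-0.6533, -1.5467, 1.7333)
ω' = (0.5732, 0.5280, 0.1485)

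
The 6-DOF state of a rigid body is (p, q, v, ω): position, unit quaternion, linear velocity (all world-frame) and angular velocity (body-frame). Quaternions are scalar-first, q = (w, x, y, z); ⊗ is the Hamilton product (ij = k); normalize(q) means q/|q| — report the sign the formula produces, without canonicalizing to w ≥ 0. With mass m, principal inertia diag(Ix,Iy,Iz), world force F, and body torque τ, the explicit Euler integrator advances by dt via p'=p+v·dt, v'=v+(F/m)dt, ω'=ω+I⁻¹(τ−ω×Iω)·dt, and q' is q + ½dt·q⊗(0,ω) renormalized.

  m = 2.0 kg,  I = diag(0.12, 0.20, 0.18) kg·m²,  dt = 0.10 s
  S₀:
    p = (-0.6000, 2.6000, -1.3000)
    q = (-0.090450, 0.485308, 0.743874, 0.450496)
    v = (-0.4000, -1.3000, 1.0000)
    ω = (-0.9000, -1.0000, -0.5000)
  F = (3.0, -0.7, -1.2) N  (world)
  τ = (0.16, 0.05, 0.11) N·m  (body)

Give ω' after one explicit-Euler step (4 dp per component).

ω' = (-0.7583, -0.9615, -0.4789)

gyro term ω×Iω = (-0.0100, -0.0270, 0.0720)
(τ − ω×Iω)/I = (1.4167, 0.3850, 0.2111)
new body rate ω' = (-0.7583, -0.9615, -0.4789)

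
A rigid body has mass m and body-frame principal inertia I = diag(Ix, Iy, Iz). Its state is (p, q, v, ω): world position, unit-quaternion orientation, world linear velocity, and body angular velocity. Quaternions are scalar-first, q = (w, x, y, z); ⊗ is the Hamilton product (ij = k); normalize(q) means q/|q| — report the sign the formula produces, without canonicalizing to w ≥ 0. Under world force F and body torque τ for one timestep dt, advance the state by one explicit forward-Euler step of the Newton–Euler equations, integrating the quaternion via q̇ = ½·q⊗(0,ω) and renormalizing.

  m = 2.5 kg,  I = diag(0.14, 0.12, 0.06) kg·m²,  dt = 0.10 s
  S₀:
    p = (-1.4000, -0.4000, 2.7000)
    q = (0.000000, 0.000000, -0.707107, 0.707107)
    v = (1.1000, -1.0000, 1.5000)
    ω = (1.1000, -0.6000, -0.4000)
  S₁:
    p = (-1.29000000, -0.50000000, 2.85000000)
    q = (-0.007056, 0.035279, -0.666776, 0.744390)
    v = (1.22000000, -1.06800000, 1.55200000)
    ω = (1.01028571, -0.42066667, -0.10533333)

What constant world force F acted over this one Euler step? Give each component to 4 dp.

Δv = v₁−v₀ = (0.12000000, -0.06800000, 0.05200000)
applied force F = (3.0000, -1.7000, 1.3000)

F = (3.0000, -1.7000, 1.3000)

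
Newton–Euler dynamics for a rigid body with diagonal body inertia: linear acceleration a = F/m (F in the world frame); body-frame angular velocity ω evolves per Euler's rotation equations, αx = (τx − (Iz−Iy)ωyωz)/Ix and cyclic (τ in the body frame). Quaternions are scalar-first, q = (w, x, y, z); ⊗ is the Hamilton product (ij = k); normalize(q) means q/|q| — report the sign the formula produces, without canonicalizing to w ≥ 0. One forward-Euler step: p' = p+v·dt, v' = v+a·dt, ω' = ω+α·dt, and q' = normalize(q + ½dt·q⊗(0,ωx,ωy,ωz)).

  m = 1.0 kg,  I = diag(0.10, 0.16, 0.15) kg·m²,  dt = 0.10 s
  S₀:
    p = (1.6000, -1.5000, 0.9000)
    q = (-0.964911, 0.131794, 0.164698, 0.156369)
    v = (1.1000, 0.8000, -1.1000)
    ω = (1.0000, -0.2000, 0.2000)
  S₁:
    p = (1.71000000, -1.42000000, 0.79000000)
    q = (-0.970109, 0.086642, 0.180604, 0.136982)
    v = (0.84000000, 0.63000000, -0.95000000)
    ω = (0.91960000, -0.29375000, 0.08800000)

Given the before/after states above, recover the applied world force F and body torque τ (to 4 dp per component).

F = (-2.6000, -1.7000, 1.5000)
τ = (-0.0800, -0.1600, -0.1800)

v₁ − v₀ = (-0.26000000, -0.17000000, 0.15000000)
applied force F = (-2.6000, -1.7000, 1.5000)
rate change Δω = (-0.08040000, -0.09375000, -0.11200000)
gyro term ω₀×Iω₀ = (0.0004, -0.0100, -0.0120)
τ = I·(Δω/dt) + ω₀×(Iω₀) = (-0.0800, -0.1600, -0.1800)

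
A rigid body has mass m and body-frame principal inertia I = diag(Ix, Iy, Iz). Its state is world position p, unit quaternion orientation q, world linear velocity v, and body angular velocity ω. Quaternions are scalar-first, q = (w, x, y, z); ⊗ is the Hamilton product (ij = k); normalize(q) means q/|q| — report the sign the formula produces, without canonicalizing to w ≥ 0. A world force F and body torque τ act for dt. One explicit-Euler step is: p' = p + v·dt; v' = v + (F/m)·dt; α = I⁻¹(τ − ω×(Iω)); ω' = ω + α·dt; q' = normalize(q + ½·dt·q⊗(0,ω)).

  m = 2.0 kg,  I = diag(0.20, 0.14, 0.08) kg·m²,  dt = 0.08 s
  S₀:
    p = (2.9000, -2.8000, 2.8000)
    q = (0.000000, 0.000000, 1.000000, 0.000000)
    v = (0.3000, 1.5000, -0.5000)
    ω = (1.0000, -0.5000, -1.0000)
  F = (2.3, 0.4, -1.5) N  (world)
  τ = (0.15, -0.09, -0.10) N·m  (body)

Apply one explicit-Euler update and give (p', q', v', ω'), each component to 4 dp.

p' = (2.9240, -2.6800, 2.7600)
q' = (0.0200, -0.0399, 0.9982, -0.0399)
v' = (0.3920, 1.5160, -0.5600)
ω' = (1.0720, -0.4829, -1.1300)

gyro term ω×Iω = (-0.0300, -0.1200, 0.0300)
(τ − ω×Iω)/I = (0.9000, 0.2143, -1.6250)
ω' = ω + α·dt = (1.0720, -0.4829, -1.1300)
2q̇ = q⊗(0,ω) = (0.5000000, -1.0000000, 0.0000000, -1.0000000)
q + ½dt·q⊗(0,ω), renormalized = (0.0200, -0.0399, 0.9982, -0.0399)
a = (1.1500, 0.2000, -0.7500)
p' = p + v·dt = (2.9240, -2.6800, 2.7600)
new velocity v' = (0.3920, 1.5160, -0.5600)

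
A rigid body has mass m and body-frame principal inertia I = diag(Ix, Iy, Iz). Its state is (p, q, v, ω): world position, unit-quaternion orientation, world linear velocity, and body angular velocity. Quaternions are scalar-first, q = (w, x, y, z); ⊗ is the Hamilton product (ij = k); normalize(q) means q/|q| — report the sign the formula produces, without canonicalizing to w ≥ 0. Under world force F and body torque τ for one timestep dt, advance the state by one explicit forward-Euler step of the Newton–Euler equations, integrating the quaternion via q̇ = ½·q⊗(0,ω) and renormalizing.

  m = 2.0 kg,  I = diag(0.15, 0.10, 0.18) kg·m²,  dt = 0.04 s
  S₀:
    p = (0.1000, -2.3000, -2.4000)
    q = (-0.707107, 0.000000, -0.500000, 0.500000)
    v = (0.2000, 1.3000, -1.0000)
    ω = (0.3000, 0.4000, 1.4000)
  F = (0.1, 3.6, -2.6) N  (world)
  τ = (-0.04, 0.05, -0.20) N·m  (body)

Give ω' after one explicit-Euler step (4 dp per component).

ω' = (0.2774, 0.4250, 1.3569)

α = I⁻¹(τ − ω×Iω) = (-0.5653, 0.6260, -1.0778)
ω' = ω + α·dt = (0.2774, 0.4250, 1.3569)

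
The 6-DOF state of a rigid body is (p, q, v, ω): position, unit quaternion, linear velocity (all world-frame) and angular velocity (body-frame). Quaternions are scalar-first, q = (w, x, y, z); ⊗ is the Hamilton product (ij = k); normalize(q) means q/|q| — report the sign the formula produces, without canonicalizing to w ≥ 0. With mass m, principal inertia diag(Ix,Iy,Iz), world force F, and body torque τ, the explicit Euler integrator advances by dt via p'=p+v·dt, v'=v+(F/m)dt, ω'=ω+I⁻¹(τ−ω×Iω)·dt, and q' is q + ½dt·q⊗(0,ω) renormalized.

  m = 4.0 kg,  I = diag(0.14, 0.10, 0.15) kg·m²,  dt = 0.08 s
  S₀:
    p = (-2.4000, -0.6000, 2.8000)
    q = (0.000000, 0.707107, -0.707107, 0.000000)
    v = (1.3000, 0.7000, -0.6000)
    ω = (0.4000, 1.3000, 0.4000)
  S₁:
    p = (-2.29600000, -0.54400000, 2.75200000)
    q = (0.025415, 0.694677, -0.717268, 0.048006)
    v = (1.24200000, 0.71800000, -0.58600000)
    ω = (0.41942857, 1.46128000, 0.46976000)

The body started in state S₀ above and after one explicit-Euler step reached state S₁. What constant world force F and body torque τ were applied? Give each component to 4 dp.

rate change Δω = (0.01942857, 0.16128000, 0.06976000)
τ = I·(Δω/dt) + ω₀×(Iω₀) = (0.0600, 0.2000, 0.1100)
velocity change Δv = (-0.05800000, 0.01800000, 0.01400000)
F = m·Δv/dt = (-2.9000, 0.9000, 0.7000)

F = (-2.9000, 0.9000, 0.7000)
τ = (0.0600, 0.2000, 0.1100)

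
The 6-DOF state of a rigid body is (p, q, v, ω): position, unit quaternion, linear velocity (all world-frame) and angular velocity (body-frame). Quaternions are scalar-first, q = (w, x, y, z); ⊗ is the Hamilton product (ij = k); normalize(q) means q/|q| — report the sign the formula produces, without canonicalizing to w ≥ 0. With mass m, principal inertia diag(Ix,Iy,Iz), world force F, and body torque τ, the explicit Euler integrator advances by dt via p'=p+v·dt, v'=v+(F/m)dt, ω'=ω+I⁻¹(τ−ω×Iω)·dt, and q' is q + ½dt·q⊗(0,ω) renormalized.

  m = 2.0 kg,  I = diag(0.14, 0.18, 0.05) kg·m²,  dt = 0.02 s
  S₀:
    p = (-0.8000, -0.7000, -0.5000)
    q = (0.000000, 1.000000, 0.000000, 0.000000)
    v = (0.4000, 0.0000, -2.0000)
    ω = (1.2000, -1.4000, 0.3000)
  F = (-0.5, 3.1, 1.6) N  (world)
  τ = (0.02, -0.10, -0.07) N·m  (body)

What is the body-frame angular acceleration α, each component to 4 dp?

gyro term ω×Iω = (0.0546, 0.0324, -0.0672)
α = I⁻¹(τ − ω×Iω) = (-0.2471, -0.7356, -0.0560)

α = (-0.2471, -0.7356, -0.0560)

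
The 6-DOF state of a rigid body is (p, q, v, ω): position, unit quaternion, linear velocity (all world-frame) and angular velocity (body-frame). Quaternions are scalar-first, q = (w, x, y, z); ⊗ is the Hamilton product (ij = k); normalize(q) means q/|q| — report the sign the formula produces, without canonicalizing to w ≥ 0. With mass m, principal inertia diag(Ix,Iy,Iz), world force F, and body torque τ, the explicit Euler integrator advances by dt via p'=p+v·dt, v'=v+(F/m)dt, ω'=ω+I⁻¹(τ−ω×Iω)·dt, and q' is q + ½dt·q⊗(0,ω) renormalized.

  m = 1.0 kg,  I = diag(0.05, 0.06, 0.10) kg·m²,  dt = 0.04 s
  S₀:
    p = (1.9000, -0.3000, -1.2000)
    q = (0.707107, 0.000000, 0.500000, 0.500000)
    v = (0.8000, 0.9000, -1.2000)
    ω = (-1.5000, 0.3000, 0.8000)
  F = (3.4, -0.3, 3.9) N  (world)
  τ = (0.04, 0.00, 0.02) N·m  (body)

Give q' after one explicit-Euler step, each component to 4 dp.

q' = (0.6957, -0.0162, 0.4890, 0.5260)

q⊗(0,ω) = (-0.5500000, -0.8106605, -0.5378679, 1.3156856)
q + ½dt·q⊗(0,ω), renormalized = (0.6957, -0.0162, 0.4890, 0.5260)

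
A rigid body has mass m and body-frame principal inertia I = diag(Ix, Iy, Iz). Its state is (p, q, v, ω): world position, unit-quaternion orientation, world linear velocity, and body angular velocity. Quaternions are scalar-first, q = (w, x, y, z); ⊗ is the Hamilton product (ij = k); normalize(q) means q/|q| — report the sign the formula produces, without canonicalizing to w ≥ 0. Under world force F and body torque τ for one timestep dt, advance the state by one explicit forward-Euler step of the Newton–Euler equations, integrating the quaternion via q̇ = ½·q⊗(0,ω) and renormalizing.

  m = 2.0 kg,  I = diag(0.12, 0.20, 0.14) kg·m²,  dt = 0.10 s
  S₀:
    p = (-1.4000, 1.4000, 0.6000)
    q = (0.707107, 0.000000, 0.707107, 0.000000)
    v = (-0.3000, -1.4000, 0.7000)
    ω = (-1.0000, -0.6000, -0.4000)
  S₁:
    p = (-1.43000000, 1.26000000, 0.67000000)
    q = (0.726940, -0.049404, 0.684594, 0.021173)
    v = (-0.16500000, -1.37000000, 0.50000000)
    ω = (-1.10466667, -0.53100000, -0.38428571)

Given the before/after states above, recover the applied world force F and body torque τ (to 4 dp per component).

velocity change Δv = (0.13500000, 0.03000000, -0.20000000)
applied force F = (2.7000, 0.6000, -4.0000)
Δω = ω₁−ω₀ = (-0.10466667, 0.06900000, 0.01571429)
ω₀×(Iω₀) = (-0.0144, -0.0080, 0.0480)
τ = I·(Δω/dt) + ω₀×(Iω₀) = (-0.1400, 0.1300, 0.0700)

F = (2.7000, 0.6000, -4.0000)
τ = (-0.1400, 0.1300, 0.0700)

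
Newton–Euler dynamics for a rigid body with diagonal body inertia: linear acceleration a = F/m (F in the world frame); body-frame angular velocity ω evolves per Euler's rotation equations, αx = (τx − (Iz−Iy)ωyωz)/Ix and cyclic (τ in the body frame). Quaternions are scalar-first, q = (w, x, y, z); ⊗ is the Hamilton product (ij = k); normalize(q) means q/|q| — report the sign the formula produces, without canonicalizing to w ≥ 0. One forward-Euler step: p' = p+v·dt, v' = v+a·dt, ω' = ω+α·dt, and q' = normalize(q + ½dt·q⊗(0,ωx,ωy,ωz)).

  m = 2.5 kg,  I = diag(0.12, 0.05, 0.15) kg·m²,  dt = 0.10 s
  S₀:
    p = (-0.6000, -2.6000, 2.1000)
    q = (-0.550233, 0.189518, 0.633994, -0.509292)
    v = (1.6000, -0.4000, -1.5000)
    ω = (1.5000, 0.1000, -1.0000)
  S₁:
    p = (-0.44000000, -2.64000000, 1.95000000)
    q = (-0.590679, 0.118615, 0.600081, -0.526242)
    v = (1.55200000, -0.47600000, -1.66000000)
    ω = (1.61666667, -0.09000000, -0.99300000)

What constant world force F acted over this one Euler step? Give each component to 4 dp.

v₁ − v₀ = (-0.04800000, -0.07600000, -0.16000000)
m·(v₁−v₀)/dt = (-1.2000, -1.9000, -4.0000)

F = (-1.2000, -1.9000, -4.0000)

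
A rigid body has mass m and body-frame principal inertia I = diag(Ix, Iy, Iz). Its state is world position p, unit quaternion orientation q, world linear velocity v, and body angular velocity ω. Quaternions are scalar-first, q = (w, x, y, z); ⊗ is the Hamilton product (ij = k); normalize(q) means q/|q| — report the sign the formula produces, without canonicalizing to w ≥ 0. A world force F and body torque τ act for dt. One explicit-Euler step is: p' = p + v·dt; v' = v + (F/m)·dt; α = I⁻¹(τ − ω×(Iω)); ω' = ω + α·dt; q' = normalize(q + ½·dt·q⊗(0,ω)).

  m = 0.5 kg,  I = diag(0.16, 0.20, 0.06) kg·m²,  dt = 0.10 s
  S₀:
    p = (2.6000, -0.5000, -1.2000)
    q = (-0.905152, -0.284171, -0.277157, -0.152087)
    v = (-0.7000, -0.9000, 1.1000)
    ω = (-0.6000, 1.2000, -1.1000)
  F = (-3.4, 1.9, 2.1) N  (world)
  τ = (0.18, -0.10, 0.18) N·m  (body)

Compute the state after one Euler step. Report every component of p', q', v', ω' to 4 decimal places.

new position p' = (2.5300, -0.5900, -1.0900)
v' = v + a·dt = (-1.3800, -0.5200, 1.5200)
ω×(Iω) gyroscopic = (0.1848, 0.0660, -0.0288)
α = I⁻¹(τ − ω×Iω) = (-0.0300, -0.8300, 3.4800)
ω + α·dt = (-0.6030, 1.1170, -0.7520)
Hamilton product q⊗(0,ω) = (-0.0052099, 1.0304683, -1.3075183, 0.4883678)
q + ½dt·q⊗(0,ω), renormalized = (-0.9020, -0.2318, -0.3413, -0.1272)

p' = (2.5300, -0.5900, -1.0900)
q' = (-0.9020, -0.2318, -0.3413, -0.1272)
v' = (-1.3800, -0.5200, 1.5200)
ω' = (-0.6030, 1.1170, -0.7520)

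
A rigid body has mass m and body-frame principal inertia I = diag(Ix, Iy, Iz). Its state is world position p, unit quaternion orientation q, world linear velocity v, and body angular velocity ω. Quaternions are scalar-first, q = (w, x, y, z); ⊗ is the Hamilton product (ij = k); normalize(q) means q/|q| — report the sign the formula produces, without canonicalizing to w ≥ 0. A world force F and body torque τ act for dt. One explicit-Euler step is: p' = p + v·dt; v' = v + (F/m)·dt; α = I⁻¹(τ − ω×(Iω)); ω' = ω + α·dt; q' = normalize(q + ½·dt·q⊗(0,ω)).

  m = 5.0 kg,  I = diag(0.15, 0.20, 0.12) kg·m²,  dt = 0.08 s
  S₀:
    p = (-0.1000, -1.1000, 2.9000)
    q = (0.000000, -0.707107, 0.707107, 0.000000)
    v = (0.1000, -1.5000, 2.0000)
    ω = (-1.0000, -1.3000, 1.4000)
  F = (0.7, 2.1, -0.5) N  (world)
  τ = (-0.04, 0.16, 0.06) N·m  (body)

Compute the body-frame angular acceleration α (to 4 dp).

gyro term ω×Iω = (0.1456, -0.0420, 0.0650)
(τ − ω×Iω)/I = (-1.2373, 1.0100, -0.0417)

α = (-1.2373, 1.0100, -0.0417)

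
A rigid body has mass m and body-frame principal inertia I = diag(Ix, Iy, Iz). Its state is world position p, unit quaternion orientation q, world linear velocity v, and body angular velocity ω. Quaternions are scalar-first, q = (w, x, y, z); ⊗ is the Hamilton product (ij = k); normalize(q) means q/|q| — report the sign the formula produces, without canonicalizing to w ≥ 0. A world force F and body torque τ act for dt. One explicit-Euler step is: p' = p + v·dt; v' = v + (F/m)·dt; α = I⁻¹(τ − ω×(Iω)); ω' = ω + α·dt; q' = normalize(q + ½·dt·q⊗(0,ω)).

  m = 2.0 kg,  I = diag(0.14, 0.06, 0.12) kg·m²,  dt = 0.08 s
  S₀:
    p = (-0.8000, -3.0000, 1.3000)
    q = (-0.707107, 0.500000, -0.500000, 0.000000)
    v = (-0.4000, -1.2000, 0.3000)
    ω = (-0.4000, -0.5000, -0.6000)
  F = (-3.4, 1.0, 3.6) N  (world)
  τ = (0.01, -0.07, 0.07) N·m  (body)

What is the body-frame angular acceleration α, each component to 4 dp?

gyro term ω×Iω = (0.0180, 0.0048, -0.0160)
angular accel α = (-0.0571, -1.2467, 0.7167)

α = (-0.0571, -1.2467, 0.7167)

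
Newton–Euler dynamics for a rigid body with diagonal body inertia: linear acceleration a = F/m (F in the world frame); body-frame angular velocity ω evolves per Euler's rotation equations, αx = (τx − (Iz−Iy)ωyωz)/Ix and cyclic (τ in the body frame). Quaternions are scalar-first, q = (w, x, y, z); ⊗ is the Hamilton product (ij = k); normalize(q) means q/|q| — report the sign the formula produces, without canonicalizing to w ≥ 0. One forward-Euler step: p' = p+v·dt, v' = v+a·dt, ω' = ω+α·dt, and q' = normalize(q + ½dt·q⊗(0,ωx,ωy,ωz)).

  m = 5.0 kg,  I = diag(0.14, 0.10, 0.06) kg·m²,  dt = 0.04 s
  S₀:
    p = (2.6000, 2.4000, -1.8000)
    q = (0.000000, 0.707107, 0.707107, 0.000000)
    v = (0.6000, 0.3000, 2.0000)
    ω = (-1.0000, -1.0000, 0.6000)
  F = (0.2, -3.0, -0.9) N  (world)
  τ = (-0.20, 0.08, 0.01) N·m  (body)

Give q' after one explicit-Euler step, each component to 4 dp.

q' = (0.0283, 0.7153, 0.6983, 0.0000)

q⊗(0,ω) = (1.4142140, 0.4242642, -0.4242642, 0.0000000)
q' = normalize(q + ½dt·q⊗(0,ω)) = (0.0283, 0.7153, 0.6983, 0.0000)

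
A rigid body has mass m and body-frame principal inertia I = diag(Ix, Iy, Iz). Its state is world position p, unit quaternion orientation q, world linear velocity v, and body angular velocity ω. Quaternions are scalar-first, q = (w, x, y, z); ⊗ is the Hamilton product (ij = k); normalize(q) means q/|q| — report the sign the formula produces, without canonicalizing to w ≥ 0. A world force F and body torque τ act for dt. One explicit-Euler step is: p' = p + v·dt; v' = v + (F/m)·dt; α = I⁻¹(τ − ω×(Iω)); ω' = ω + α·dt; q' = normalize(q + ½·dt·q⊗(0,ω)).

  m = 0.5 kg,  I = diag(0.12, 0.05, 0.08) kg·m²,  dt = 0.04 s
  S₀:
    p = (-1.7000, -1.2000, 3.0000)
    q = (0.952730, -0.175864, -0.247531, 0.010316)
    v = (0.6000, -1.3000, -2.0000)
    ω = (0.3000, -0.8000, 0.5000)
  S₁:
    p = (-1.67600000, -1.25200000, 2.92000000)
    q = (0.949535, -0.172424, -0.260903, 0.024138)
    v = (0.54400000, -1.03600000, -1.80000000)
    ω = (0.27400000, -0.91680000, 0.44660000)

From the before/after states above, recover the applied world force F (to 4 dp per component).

velocity change Δv = (-0.05600000, 0.26400000, 0.20000000)
m·(v₁−v₀)/dt = (-0.7000, 3.3000, 2.5000)

F = (-0.7000, 3.3000, 2.5000)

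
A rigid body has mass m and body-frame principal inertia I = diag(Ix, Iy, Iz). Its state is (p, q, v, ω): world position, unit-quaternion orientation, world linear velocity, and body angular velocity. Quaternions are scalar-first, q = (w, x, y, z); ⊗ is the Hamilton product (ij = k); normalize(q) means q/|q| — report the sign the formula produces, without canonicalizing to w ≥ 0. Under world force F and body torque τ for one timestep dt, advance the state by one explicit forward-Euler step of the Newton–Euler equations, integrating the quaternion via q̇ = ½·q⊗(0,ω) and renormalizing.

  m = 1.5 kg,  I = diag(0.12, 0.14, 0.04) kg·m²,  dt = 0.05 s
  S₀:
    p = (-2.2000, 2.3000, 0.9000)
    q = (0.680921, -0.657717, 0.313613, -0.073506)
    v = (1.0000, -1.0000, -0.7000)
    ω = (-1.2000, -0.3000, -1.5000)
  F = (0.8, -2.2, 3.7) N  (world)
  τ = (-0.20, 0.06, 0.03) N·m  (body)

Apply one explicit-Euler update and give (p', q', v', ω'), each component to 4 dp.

p' = (-2.1500, 2.2500, 0.8650)
q' = (0.6600, -0.6896, 0.2857, -0.0846)
v' = (1.0267, -1.0733, -0.5767)
ω' = (-1.2646, -0.3300, -1.4715)

p + v·dt = (-2.1500, 2.2500, 0.8650)
new velocity v' = (1.0267, -1.0733, -0.5767)
precession coupling ω×(Iω) = (-0.0450, 0.1440, 0.0072)
(τ − ω×Iω)/I = (-1.2917, -0.6000, 0.5700)
ω + α·dt = (-1.2646, -0.3300, -1.4715)
q⊗(0,ω) = (-0.8054355, -1.3095765, -1.1026446, -0.4477308)
q' = normalize(q + ½dt·q⊗(0,ω)) = (0.6600, -0.6896, 0.2857, -0.0846)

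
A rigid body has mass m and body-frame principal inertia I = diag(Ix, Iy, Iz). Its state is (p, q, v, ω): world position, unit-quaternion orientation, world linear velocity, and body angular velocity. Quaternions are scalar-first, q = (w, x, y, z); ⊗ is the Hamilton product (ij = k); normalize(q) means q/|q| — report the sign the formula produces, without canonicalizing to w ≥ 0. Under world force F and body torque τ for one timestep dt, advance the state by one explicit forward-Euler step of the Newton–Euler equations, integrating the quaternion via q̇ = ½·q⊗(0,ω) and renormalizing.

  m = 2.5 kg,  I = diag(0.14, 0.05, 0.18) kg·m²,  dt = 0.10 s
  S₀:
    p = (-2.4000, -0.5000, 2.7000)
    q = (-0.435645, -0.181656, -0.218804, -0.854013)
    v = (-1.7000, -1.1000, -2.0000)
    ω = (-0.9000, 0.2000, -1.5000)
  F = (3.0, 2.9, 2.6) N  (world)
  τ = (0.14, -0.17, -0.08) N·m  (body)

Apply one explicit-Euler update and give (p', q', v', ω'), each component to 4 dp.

p' = (-2.5700, -0.6100, 2.5000)
q' = (-0.5037, -0.1366, -0.1976, -0.8298)
v' = (-1.5800, -0.9840, -1.8960)
ω' = (-0.7721, -0.0320, -1.5534)

ω×(Iω) gyroscopic = (-0.0390, -0.0540, 0.0162)
(τ − ω×Iω)/I = (1.2786, -2.3200, -0.5344)
ω' = ω + α·dt = (-0.7721, -0.0320, -1.5534)
q⊗(0,ω) = (-1.4007491, 0.8910891, 0.4089987, 0.4202127)
q' = normalize(q + ½dt·q⊗(0,ω)) = (-0.5037, -0.1366, -0.1976, -0.8298)
new position p' = (-2.5700, -0.6100, 2.5000)
v + (F/m)dt = (-1.5800, -0.9840, -1.8960)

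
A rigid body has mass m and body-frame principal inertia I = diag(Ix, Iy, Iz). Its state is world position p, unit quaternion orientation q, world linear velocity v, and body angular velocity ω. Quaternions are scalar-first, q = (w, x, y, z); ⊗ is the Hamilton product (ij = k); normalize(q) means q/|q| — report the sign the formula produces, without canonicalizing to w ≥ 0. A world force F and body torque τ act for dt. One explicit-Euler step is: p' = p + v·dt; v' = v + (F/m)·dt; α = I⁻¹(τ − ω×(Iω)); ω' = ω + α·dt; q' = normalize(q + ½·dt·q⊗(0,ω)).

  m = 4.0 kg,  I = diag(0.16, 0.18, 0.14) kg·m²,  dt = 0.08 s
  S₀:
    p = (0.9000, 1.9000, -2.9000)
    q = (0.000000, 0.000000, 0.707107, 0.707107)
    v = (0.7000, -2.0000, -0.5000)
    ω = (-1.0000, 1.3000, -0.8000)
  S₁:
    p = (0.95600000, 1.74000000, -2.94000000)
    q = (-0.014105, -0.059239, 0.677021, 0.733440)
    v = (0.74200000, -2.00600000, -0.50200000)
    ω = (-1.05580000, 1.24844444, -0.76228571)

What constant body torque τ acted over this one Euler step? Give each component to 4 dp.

τ = (-0.0700, -0.1000, 0.0400)

Δω = ω₁−ω₀ = (-0.05580000, -0.05155556, 0.03771429)
precession coupling = (0.0416, 0.0160, -0.0260)
τ = I·(Δω/dt) + ω₀×(Iω₀) = (-0.0700, -0.1000, 0.0400)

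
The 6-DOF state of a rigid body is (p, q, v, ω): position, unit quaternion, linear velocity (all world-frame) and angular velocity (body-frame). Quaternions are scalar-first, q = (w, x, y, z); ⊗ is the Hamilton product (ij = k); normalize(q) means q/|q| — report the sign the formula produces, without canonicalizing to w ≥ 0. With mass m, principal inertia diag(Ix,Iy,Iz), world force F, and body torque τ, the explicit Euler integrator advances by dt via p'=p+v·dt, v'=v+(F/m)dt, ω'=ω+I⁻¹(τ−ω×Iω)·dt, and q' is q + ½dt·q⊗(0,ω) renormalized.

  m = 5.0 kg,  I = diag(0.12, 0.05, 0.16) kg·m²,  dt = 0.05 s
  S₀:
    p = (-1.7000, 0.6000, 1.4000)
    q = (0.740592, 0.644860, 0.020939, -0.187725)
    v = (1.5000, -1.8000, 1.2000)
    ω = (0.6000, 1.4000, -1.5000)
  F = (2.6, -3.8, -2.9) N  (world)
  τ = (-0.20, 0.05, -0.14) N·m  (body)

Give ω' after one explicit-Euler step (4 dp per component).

ω' = (0.6129, 1.4140, -1.5254)

gyro term ω×Iω = (-0.2310, 0.0360, -0.0588)
(τ − ω×Iω)/I = (0.2583, 0.2800, -0.5075)
new body rate ω' = (0.6129, 1.4140, -1.5254)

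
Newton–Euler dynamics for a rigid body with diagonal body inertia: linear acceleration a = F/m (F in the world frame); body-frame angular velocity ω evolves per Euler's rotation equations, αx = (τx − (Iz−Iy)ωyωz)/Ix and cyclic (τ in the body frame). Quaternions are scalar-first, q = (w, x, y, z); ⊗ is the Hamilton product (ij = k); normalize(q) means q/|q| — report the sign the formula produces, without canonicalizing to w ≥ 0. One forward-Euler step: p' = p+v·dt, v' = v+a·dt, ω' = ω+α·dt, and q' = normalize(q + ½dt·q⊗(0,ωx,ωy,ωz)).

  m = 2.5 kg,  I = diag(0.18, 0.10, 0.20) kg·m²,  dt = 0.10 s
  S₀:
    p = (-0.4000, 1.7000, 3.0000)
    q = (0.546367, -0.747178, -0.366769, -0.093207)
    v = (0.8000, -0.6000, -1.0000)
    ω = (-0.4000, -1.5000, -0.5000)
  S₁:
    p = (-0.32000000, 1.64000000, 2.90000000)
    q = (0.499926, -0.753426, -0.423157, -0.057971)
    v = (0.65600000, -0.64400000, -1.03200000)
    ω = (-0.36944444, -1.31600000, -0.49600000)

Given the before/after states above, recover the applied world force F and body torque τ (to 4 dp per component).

F = (-3.6000, -1.1000, -0.8000)
τ = (0.1300, 0.1800, -0.0400)

Δv = v₁−v₀ = (-0.14400000, -0.04400000, -0.03200000)
F = m·Δv/dt = (-3.6000, -1.1000, -0.8000)
Δω = ω₁−ω₀ = (0.03055556, 0.18400000, 0.00400000)
precession coupling = (0.0750, -0.0040, -0.0480)
I·α + gyro = (0.1300, 0.1800, -0.0400)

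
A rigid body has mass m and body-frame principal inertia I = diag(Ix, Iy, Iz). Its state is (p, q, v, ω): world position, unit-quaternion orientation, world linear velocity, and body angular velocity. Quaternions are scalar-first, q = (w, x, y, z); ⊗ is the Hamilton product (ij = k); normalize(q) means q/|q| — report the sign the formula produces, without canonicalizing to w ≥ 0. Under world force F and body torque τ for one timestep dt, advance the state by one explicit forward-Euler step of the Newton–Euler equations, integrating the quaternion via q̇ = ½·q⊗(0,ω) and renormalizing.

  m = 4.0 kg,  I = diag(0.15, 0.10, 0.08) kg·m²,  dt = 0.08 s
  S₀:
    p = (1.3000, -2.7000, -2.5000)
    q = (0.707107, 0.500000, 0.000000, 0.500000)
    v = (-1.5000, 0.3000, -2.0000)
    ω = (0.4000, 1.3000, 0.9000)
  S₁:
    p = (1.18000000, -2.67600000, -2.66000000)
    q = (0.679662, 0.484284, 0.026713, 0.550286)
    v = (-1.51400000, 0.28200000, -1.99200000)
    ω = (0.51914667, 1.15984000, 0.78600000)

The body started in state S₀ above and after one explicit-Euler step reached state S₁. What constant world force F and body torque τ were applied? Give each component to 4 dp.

rate change Δω = (0.11914667, -0.14016000, -0.11400000)
gyro term ω₀×Iω₀ = (-0.0234, 0.0252, -0.0260)
τ = I·(Δω/dt) + ω₀×(Iω₀) = (0.2000, -0.1500, -0.1400)
velocity change Δv = (-0.01400000, -0.01800000, 0.00800000)
F = m·Δv/dt = (-0.7000, -0.9000, 0.4000)

F = (-0.7000, -0.9000, 0.4000)
τ = (0.2000, -0.1500, -0.1400)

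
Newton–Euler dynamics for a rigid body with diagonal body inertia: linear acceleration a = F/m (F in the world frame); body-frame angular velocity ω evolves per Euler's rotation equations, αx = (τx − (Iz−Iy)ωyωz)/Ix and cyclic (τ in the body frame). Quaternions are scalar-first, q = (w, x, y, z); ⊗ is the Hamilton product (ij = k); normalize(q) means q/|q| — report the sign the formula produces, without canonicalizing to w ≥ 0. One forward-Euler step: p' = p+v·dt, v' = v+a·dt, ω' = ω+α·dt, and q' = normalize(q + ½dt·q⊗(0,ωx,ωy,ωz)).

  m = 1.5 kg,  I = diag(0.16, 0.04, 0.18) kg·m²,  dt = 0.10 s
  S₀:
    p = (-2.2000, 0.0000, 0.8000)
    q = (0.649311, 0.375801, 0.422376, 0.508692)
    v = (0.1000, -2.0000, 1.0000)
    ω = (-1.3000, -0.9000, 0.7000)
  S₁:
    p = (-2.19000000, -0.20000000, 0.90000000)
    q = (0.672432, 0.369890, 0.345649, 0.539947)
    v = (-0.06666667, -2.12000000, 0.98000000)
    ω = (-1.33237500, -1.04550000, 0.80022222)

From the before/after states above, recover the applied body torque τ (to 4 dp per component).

τ = (-0.1400, -0.0400, 0.0400)

rate change Δω = (-0.03237500, -0.14550000, 0.10022222)
ω₀×(Iω₀) = (-0.0882, 0.0182, -0.1404)
I·α + gyro = (-0.1400, -0.0400, 0.0400)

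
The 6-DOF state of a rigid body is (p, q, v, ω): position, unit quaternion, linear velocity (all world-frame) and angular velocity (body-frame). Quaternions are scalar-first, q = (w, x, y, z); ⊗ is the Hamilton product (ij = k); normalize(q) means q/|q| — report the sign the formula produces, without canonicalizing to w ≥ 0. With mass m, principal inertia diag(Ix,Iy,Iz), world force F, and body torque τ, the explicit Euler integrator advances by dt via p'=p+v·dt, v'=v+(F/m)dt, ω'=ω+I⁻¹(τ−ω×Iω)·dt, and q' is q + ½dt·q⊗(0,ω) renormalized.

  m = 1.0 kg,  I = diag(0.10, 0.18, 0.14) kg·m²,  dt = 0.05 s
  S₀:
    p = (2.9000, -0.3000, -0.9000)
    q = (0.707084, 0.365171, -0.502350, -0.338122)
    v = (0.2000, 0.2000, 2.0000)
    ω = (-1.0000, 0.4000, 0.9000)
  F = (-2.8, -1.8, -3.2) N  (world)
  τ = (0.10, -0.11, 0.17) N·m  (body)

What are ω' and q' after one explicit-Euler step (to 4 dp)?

ω' = (-0.9428, 0.3594, 0.9721)
q' = (0.7284, 0.3394, -0.4947, -0.3309)

(τ − ω×Iω)/I = (1.1440, -0.8111, 1.4429)
ω' = ω + α·dt = (-0.9428, 0.3594, 0.9721)
q⊗(0,ω) = (0.8704208, -1.0239502, 0.2923017, 0.2800940)
q' = normalize(q + ½dt·q⊗(0,ω)) = (0.7284, 0.3394, -0.4947, -0.3309)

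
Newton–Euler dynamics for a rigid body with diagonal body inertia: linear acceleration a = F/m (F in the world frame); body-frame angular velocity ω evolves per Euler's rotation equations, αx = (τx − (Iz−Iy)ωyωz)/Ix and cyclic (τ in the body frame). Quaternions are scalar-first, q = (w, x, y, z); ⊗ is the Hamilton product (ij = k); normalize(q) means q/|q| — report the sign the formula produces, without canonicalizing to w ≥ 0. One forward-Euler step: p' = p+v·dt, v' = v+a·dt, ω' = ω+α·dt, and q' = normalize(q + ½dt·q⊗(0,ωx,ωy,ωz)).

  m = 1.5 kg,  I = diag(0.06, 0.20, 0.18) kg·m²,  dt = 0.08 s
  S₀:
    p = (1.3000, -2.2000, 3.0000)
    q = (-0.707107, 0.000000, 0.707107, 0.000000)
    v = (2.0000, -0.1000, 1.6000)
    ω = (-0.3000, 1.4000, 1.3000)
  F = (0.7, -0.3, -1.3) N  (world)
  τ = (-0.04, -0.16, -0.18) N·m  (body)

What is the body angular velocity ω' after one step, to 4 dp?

ω×(Iω) gyroscopic = (-0.0364, 0.0468, -0.0588)
angular accel α = (-0.0600, -1.0340, -0.6733)
ω' = ω + α·dt = (-0.3048, 1.3173, 1.2461)

ω' = (-0.3048, 1.3173, 1.2461)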